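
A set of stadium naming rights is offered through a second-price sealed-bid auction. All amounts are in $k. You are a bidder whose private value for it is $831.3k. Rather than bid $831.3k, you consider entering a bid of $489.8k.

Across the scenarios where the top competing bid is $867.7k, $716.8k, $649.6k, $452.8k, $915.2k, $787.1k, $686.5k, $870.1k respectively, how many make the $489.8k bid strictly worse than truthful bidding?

The deviation hurts exactly when the highest competing bid lies strictly between $489.8k and $831.3k — underbidding then forfeits a profitable win.
$867.7k: above both → same outcome either way.
$716.8k: inside the interval → strictly worse (loss $114.5k).
$649.6k: inside the interval → strictly worse (loss $181.7k).
$452.8k: below both → same outcome either way.
$915.2k: above both → same outcome either way.
$787.1k: inside the interval → strictly worse (loss $44.2k).
$686.5k: inside the interval → strictly worse (loss $144.8k).
$870.1k: above both → same outcome either way.
Count: 4.

4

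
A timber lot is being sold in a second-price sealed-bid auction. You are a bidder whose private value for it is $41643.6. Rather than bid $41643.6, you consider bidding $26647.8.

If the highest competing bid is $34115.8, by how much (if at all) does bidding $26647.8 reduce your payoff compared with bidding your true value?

Bidding your value $41643.6: you win (since $41643.6 > $34115.8) and pay $34115.8. Payoff $7527.8.
Bidding $26647.8: you lose. Payoff $0.
The competing bid $34115.8 lies between your shaded bid and your value, so underbidding forfeits an item you could have won at a profitable price.
Loss from deviating = $7527.8 − ($0) = $7527.8.

$7527.8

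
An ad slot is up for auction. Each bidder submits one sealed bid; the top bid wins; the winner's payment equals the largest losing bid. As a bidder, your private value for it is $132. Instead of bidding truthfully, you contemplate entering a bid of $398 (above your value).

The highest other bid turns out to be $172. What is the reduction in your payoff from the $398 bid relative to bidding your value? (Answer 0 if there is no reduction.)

$40

Bidding your value $132: you lose (since $132 < $172). Payoff $0.
Bidding $398: you win and pay $172. Payoff $132 − $172 = −$40.
The competing bid $172 lies between your value and your inflated bid, so overbidding wins an item priced above your value.
Loss from deviating = $0 − (−$40) = $40.
Because the price is fixed by the runner-up's bid, deviating from your value can only change a good outcome into a bad one — never the reverse.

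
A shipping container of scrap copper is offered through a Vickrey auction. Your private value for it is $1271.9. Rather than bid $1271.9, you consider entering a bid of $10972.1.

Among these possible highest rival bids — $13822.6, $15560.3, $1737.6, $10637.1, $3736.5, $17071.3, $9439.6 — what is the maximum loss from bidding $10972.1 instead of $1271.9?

$13822.6: same outcome either way → loss $0.
$15560.3: same outcome either way → loss $0.
$1737.6: truthful gives $0, deviation gives −$465.7 → loss $465.7.
$10637.1: truthful gives $0, deviation gives −$9365.2 → loss $9365.2.
$3736.5: truthful gives $0, deviation gives −$2464.6 → loss $2464.6.
$17071.3: same outcome either way → loss $0.
$9439.6: truthful gives $0, deviation gives −$8167.7 → loss $8167.7.
Maximum loss: $9365.2.

$9365.2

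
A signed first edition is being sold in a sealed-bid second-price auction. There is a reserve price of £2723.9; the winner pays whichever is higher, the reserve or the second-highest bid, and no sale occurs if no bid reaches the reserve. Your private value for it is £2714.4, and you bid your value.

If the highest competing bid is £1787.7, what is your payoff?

Your bid £2714.4 is the highest bid but falls below the reserve £2723.9, so the item goes unsold. Payoff £0.

£0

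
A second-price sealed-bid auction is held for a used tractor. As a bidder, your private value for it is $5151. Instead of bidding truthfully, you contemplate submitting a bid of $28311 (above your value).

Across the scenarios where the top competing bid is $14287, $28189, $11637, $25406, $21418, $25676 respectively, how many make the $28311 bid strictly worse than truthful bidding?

The deviation hurts exactly when the highest competing bid lies strictly between $5151 and $28311 — overbidding then wins at a price above your value.
$14287: inside the interval → strictly worse (loss $9136).
$28189: inside the interval → strictly worse (loss $23038).
$11637: inside the interval → strictly worse (loss $6486).
$25406: inside the interval → strictly worse (loss $20255).
$21418: inside the interval → strictly worse (loss $16267).
$25676: inside the interval → strictly worse (loss $20525).
Count: 6.

6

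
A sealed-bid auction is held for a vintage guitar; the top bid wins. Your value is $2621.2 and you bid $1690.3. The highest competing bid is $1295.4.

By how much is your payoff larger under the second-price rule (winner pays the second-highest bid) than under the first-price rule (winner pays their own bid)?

$394.9

You have the highest bid, so you win under either rule.
Second-price: pay $1295.4 → payoff $1325.8.
First-price: pay your own bid $1690.3 → payoff $930.9.
Difference = $1325.8 − ($930.9) = $394.9.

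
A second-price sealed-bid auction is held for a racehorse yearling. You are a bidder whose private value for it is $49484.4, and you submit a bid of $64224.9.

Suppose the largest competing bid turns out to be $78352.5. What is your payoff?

Your bid $64224.9 is below the highest competing bid $78352.5, so you lose.
A losing bidder pays nothing and receives nothing: payoff = $0.

$0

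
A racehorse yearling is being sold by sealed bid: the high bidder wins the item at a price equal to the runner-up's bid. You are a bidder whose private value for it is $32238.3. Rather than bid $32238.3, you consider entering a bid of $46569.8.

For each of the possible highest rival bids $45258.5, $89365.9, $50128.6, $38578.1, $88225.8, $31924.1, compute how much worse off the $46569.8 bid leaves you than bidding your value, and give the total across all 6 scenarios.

$19360

The deviation costs you only when the competing bid falls strictly between $32238.3 and $46569.8; elsewhere both bids give the same outcome.
$45258.5: truthful payoff $0, deviation payoff −$13020.2 → loss $13020.2.
$89365.9: outcomes coincide → loss $0.
$50128.6: outcomes coincide → loss $0.
$38578.1: truthful payoff $0, deviation payoff −$6339.8 → loss $6339.8.
$88225.8: outcomes coincide → loss $0.
$31924.1: outcomes coincide → loss $0.
Total loss = $13020.2 + $6339.8 = $19360.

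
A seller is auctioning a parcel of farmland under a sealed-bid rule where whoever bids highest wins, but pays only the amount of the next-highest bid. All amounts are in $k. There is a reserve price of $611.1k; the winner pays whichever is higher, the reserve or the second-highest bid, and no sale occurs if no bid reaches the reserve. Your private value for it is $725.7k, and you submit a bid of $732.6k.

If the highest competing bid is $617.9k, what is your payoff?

Your bid $732.6k is the highest and exceeds the reserve.
Price = max(second-highest bid, reserve) = max($617.9k, $611.1k) = $617.9k.
Payoff = $725.7k − $617.9k = $107.8k.

$107.8k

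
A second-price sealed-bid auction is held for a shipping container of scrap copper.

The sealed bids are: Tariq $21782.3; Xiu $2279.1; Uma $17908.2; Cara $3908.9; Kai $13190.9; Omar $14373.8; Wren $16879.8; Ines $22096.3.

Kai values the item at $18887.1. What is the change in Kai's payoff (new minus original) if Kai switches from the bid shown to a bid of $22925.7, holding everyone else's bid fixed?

The highest bid among the other bidders is $22096.3; Kai's bid doesn't change that.
Original bid $13190.9: Kai is not highest (top rival bid is $22096.3); payoff $0.
Alternative bid $22925.7: Kai is highest, pays the top rival bid $22096.3; payoff $18887.1 − $22096.3 = −$3209.2.
Change in payoff = −$3209.2 − ($0) = −$3209.2.

−$3209.2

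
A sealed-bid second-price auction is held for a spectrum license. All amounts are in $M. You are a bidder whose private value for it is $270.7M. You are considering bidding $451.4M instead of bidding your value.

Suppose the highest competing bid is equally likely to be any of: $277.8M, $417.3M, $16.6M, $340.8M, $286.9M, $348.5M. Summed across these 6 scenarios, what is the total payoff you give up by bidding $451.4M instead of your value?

$317.8M

The deviation costs you only when the competing bid falls strictly between $270.7M and $451.4M; elsewhere both bids give the same outcome.
$277.8M: truthful payoff $0M, deviation payoff −$7.1M → loss $7.1M.
$417.3M: truthful payoff $0M, deviation payoff −$146.6M → loss $146.6M.
$16.6M: outcomes coincide → loss $0M.
$340.8M: truthful payoff $0M, deviation payoff −$70.1M → loss $70.1M.
$286.9M: truthful payoff $0M, deviation payoff −$16.2M → loss $16.2M.
$348.5M: truthful payoff $0M, deviation payoff −$77.8M → loss $77.8M.
Total loss = $7.1M + $146.6M + $70.1M + $16.2M + $77.8M = $317.8M.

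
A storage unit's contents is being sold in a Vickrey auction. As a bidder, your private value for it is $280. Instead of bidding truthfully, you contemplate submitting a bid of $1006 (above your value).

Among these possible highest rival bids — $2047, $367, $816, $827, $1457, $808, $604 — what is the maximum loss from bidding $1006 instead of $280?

$547

$2047: same outcome either way → loss $0.
$367: truthful gives $0, deviation gives −$87 → loss $87.
$816: truthful gives $0, deviation gives −$536 → loss $536.
$827: truthful gives $0, deviation gives −$547 → loss $547.
$1457: same outcome either way → loss $0.
$808: truthful gives $0, deviation gives −$528 → loss $528.
$604: truthful gives $0, deviation gives −$324 → loss $324.
Maximum loss: $547.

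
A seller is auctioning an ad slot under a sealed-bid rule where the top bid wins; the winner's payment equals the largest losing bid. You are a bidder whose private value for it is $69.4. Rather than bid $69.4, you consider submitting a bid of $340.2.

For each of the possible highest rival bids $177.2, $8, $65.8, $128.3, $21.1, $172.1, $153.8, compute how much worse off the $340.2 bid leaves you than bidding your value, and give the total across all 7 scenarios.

$353.8

The deviation costs you only when the competing bid falls strictly between $69.4 and $340.2; elsewhere both bids give the same outcome.
$177.2: truthful payoff $0, deviation payoff −$107.8 → loss $107.8.
$8: outcomes coincide → loss $0.
$65.8: outcomes coincide → loss $0.
$128.3: truthful payoff $0, deviation payoff −$58.9 → loss $58.9.
$21.1: outcomes coincide → loss $0.
$172.1: truthful payoff $0, deviation payoff −$102.7 → loss $102.7.
$153.8: truthful payoff $0, deviation payoff −$84.4 → loss $84.4.
Total loss = $107.8 + $58.9 + $102.7 + $84.4 = $353.8.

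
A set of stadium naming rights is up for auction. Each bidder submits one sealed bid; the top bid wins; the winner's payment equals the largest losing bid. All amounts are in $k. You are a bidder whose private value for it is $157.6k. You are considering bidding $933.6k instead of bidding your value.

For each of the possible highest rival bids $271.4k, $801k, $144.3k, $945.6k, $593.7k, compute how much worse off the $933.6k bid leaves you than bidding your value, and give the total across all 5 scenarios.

The deviation costs you only when the competing bid falls strictly between $157.6k and $933.6k; elsewhere both bids give the same outcome.
$271.4k: truthful payoff $0k, deviation payoff −$113.8k → loss $113.8k.
$801k: truthful payoff $0k, deviation payoff −$643.4k → loss $643.4k.
$144.3k: outcomes coincide → loss $0k.
$945.6k: outcomes coincide → loss $0k.
$593.7k: truthful payoff $0k, deviation payoff −$436.1k → loss $436.1k.
Total loss = $113.8k + $643.4k + $436.1k = $1193.3k.
In a second-price auction your bid sets only whether you win, not what you pay, so bidding your true value is weakly dominant.

$1193.3k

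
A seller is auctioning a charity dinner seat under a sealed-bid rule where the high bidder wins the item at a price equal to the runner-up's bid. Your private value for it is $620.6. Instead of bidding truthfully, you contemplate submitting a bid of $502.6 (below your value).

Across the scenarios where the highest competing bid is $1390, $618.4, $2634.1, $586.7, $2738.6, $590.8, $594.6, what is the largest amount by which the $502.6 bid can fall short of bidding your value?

$33.9

$1390: same outcome either way → loss $0.
$618.4: truthful gives $2.2, deviation gives $0 → loss $2.2.
$2634.1: same outcome either way → loss $0.
$586.7: truthful gives $33.9, deviation gives $0 → loss $33.9.
$2738.6: same outcome either way → loss $0.
$590.8: truthful gives $29.8, deviation gives $0 → loss $29.8.
$594.6: truthful gives $26, deviation gives $0 → loss $26.
Maximum loss: $33.9.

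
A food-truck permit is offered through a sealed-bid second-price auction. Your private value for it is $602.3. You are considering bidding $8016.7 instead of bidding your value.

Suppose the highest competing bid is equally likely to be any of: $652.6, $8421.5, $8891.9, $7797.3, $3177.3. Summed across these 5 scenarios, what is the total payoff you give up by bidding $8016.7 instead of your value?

$9820.3

The deviation costs you only when the competing bid falls strictly between $602.3 and $8016.7; elsewhere both bids give the same outcome.
$652.6: truthful payoff $0, deviation payoff −$50.3 → loss $50.3.
$8421.5: outcomes coincide → loss $0.
$8891.9: outcomes coincide → loss $0.
$7797.3: truthful payoff $0, deviation payoff −$7195 → loss $7195.
$3177.3: truthful payoff $0, deviation payoff −$2575 → loss $2575.
Total loss = $50.3 + $7195 + $2575 = $9820.3.
Because the price is fixed by the runner-up's bid, deviating from your value can only change a good outcome into a bad one — never the reverse.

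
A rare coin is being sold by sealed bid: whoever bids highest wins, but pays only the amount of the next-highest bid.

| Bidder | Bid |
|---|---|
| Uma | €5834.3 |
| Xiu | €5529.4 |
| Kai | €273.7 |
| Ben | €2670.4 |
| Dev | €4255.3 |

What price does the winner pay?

Highest bid: Uma at €5834.3, so Uma wins.
Second-highest bid: Xiu at €5529.4 — that is the price the winner pays.

€5529.4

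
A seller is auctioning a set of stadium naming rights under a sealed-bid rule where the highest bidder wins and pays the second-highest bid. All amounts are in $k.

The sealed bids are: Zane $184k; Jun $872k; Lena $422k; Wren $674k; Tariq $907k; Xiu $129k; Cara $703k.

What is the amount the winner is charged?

$872k

Highest bid: Tariq at $907k, so Tariq wins.
Second-highest bid: Jun at $872k — that is the price the winner pays.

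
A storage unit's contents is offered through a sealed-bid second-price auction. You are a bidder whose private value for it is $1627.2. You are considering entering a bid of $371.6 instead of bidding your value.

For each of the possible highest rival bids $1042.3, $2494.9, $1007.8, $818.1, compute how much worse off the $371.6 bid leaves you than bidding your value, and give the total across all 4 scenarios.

The deviation costs you only when the competing bid falls strictly between $371.6 and $1627.2; elsewhere both bids give the same outcome.
$1042.3: truthful payoff $584.9, deviation payoff $0 → loss $584.9.
$2494.9: outcomes coincide → loss $0.
$1007.8: truthful payoff $619.4, deviation payoff $0 → loss $619.4.
$818.1: truthful payoff $809.1, deviation payoff $0 → loss $809.1.
Total loss = $584.9 + $619.4 + $809.1 = $2013.4.
In a second-price auction your bid sets only whether you win, not what you pay, so bidding your true value is weakly dominant.

$2013.4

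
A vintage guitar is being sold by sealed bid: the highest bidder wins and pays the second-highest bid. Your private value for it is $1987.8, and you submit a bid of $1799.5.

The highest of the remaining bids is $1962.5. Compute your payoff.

Your bid $1799.5 is below the highest competing bid $1962.5, so you lose.
A losing bidder pays nothing and receives nothing: payoff = $0.

$0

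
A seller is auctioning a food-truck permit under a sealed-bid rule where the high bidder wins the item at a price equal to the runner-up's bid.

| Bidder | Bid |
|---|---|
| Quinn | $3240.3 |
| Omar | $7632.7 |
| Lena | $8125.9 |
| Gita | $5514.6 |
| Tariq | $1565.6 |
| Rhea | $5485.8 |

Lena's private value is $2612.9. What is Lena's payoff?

−$5019.8

Highest bid: Lena at $8125.9, so Lena wins.
Second-highest bid: Omar at $7632.7 — that is the price the winner pays.
Lena's payoff = value − price = $2612.9 − $7632.7 = −$5019.8.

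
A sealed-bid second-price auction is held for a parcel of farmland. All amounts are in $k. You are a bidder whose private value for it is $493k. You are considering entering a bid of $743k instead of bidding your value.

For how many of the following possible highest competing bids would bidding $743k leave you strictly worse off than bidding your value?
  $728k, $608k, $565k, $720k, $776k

4

The deviation hurts exactly when the highest competing bid lies strictly between $493k and $743k — overbidding then wins at a price above your value.
$728k: inside the interval → strictly worse (loss $235k).
$608k: inside the interval → strictly worse (loss $115k).
$565k: inside the interval → strictly worse (loss $72k).
$720k: inside the interval → strictly worse (loss $227k).
$776k: above both → same outcome either way.
Count: 4.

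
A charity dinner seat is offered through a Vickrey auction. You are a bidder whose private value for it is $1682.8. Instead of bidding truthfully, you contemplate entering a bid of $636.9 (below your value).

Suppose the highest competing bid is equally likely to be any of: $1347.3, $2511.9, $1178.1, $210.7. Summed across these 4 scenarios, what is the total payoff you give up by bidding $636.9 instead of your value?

$840.2

The deviation costs you only when the competing bid falls strictly between $636.9 and $1682.8; elsewhere both bids give the same outcome.
$1347.3: truthful payoff $335.5, deviation payoff $0 → loss $335.5.
$2511.9: outcomes coincide → loss $0.
$1178.1: truthful payoff $504.7, deviation payoff $0 → loss $504.7.
$210.7: outcomes coincide → loss $0.
Total loss = $335.5 + $504.7 = $840.2.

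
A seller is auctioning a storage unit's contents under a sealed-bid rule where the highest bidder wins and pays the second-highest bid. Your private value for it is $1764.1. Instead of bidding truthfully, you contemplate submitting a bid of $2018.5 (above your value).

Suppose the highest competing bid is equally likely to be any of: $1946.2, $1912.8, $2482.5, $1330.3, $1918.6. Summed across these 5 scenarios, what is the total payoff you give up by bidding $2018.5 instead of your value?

$485.3

The deviation costs you only when the competing bid falls strictly between $1764.1 and $2018.5; elsewhere both bids give the same outcome.
$1946.2: truthful payoff $0, deviation payoff −$182.1 → loss $182.1.
$1912.8: truthful payoff $0, deviation payoff −$148.7 → loss $148.7.
$2482.5: outcomes coincide → loss $0.
$1330.3: outcomes coincide → loss $0.
$1918.6: truthful payoff $0, deviation payoff −$154.5 → loss $154.5.
Total loss = $182.1 + $148.7 + $154.5 = $485.3.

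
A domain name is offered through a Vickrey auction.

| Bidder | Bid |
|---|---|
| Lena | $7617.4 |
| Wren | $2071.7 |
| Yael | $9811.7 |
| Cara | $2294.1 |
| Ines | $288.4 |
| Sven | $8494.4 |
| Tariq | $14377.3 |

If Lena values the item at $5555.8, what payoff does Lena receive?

$0

Highest bid: Tariq at $14377.3, so Tariq wins.
Second-highest bid: Yael at $9811.7 — that is the price the winner pays.
Lena did not win, so Lena pays nothing and receives nothing: payoff $0.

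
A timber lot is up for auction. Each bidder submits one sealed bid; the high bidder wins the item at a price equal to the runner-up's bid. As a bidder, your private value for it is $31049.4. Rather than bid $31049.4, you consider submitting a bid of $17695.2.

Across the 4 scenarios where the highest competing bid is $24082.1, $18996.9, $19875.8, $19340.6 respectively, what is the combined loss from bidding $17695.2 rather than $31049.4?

The deviation costs you only when the competing bid falls strictly between $17695.2 and $31049.4; elsewhere both bids give the same outcome.
$24082.1: truthful payoff $6967.3, deviation payoff $0 → loss $6967.3.
$18996.9: truthful payoff $12052.5, deviation payoff $0 → loss $12052.5.
$19875.8: truthful payoff $11173.6, deviation payoff $0 → loss $11173.6.
$19340.6: truthful payoff $11708.8, deviation payoff $0 → loss $11708.8.
Total loss = $6967.3 + $12052.5 + $11173.6 + $11708.8 = $41902.2.

$41902.2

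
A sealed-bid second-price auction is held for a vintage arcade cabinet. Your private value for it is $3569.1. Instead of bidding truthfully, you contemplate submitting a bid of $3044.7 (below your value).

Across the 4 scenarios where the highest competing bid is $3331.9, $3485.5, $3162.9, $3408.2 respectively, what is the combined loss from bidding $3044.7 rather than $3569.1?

The deviation costs you only when the competing bid falls strictly between $3044.7 and $3569.1; elsewhere both bids give the same outcome.
$3331.9: truthful payoff $237.2, deviation payoff $0 → loss $237.2.
$3485.5: truthful payoff $83.6, deviation payoff $0 → loss $83.6.
$3162.9: truthful payoff $406.2, deviation payoff $0 → loss $406.2.
$3408.2: truthful payoff $160.9, deviation payoff $0 → loss $160.9.
Total loss = $237.2 + $83.6 + $406.2 + $160.9 = $887.9.
Truthful bidding weakly dominates here: raising your bid can only win items priced above your value, and lowering it can only forfeit items priced below.

$887.9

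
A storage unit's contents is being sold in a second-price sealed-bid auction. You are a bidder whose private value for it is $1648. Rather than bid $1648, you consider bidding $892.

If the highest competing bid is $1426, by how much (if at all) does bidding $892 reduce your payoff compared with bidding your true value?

Bidding your value $1648: you win (since $1648 > $1426) and pay $1426. Payoff $222.
Bidding $892: you lose. Payoff $0.
The competing bid $1426 lies between your shaded bid and your value, so underbidding forfeits an item you could have won at a profitable price.
Loss from deviating = $222 − ($0) = $222.

$222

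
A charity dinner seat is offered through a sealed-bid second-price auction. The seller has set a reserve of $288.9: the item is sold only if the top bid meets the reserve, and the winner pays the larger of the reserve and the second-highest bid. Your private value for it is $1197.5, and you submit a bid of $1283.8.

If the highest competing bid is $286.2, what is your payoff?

$908.6

Your bid $1283.8 is the highest and exceeds the reserve.
Price = max(second-highest bid, reserve) = max($286.2, $288.9) = $288.9.
Payoff = $1197.5 − $288.9 = $908.6.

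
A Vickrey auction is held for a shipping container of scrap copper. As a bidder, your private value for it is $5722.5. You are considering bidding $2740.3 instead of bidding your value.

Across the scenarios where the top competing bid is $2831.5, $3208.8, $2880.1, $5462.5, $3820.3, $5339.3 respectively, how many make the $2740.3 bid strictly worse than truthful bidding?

6

The deviation hurts exactly when the highest competing bid lies strictly between $2740.3 and $5722.5 — underbidding then forfeits a profitable win.
$2831.5: inside the interval → strictly worse (loss $2891).
$3208.8: inside the interval → strictly worse (loss $2513.7).
$2880.1: inside the interval → strictly worse (loss $2842.4).
$5462.5: inside the interval → strictly worse (loss $260).
$3820.3: inside the interval → strictly worse (loss $1902.2).
$5339.3: inside the interval → strictly worse (loss $383.2).
Count: 6.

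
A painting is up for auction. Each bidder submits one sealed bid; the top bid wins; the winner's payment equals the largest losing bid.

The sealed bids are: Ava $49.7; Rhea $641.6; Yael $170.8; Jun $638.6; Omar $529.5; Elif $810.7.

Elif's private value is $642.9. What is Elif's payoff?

$1.3

Highest bid: Elif at $810.7, so Elif wins.
Second-highest bid: Rhea at $641.6 — that is the price the winner pays.
Elif's payoff = value − price = $642.9 − $641.6 = $1.3.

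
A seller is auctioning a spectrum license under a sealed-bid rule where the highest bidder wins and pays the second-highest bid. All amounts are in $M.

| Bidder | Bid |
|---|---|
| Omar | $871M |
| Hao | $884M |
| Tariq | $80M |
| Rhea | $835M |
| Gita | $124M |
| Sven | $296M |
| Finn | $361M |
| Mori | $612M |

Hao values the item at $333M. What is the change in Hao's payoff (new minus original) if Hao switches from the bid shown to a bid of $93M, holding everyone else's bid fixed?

$538M

The highest bid among the other bidders is $871M; Hao's bid doesn't change that.
Original bid $884M: Hao is highest, pays the top rival bid $871M; payoff $333M − $871M = −$538M.
Alternative bid $93M: Hao is not highest (top rival bid is $871M); payoff $0M.
Change in payoff = $0M − (−$538M) = $538M.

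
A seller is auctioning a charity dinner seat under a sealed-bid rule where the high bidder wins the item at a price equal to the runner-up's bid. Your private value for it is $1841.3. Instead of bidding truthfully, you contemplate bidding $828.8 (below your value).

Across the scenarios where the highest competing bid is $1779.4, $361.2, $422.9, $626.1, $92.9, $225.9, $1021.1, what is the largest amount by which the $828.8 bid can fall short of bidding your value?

$1779.4: truthful gives $61.9, deviation gives $0 → loss $61.9.
$361.2: same outcome either way → loss $0.
$422.9: same outcome either way → loss $0.
$626.1: same outcome either way → loss $0.
$92.9: same outcome either way → loss $0.
$225.9: same outcome either way → loss $0.
$1021.1: truthful gives $820.2, deviation gives $0 → loss $820.2.
Maximum loss: $820.2.

$820.2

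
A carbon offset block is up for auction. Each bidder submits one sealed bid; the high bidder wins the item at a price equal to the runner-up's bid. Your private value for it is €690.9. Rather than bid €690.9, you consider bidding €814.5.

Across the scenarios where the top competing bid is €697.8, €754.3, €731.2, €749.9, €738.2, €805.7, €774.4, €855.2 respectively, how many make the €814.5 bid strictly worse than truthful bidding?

The deviation hurts exactly when the highest competing bid lies strictly between €690.9 and €814.5 — overbidding then wins at a price above your value.
€697.8: inside the interval → strictly worse (loss €6.9).
€754.3: inside the interval → strictly worse (loss €63.4).
€731.2: inside the interval → strictly worse (loss €40.3).
€749.9: inside the interval → strictly worse (loss €59).
€738.2: inside the interval → strictly worse (loss €47.3).
€805.7: inside the interval → strictly worse (loss €114.8).
€774.4: inside the interval → strictly worse (loss €83.5).
€855.2: above both → same outcome either way.
Count: 7.

7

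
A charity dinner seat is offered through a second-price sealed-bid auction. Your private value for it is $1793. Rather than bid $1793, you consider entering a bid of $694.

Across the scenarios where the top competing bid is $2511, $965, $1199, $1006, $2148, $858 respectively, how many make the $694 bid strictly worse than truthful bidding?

4

The deviation hurts exactly when the highest competing bid lies strictly between $694 and $1793 — underbidding then forfeits a profitable win.
$2511: above both → same outcome either way.
$965: inside the interval → strictly worse (loss $828).
$1199: inside the interval → strictly worse (loss $594).
$1006: inside the interval → strictly worse (loss $787).
$2148: above both → same outcome either way.
$858: inside the interval → strictly worse (loss $935).
Count: 4.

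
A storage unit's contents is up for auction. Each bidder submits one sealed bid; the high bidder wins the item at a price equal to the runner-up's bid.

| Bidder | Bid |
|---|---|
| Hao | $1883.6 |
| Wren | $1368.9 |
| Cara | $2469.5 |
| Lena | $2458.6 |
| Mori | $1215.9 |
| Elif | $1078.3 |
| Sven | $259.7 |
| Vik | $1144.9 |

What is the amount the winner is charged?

$2458.6

Highest bid: Cara at $2469.5, so Cara wins.
Second-highest bid: Lena at $2458.6 — that is the price the winner pays.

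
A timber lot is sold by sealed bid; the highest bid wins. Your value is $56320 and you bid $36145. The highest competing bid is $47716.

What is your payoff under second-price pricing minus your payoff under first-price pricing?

Your bid $36145 is below $47716, so you lose under either rule.
Payoff is $0 in both cases; difference = $0.

$0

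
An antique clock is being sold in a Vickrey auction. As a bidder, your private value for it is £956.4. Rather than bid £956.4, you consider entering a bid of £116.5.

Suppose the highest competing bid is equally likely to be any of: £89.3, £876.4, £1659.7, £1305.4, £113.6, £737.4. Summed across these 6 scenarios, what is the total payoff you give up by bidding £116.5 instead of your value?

£299

The deviation costs you only when the competing bid falls strictly between £116.5 and £956.4; elsewhere both bids give the same outcome.
£89.3: outcomes coincide → loss £0.
£876.4: truthful payoff £80, deviation payoff £0 → loss £80.
£1659.7: outcomes coincide → loss £0.
£1305.4: outcomes coincide → loss £0.
£113.6: outcomes coincide → loss £0.
£737.4: truthful payoff £219, deviation payoff £0 → loss £219.
Total loss = £80 + £219 = £299.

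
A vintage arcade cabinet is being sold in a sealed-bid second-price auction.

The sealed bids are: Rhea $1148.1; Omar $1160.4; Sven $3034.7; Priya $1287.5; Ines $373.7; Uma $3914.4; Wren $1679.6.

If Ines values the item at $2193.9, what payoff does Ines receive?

Highest bid: Uma at $3914.4, so Uma wins.
Second-highest bid: Sven at $3034.7 — that is the price the winner pays.
Ines did not win, so Ines pays nothing and receives nothing: payoff $0.

$0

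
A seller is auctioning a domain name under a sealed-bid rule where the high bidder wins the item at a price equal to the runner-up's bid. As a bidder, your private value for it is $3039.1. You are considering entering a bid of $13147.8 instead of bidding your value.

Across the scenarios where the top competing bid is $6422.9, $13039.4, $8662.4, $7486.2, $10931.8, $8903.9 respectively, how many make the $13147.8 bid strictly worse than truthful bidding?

The deviation hurts exactly when the highest competing bid lies strictly between $3039.1 and $13147.8 — overbidding then wins at a price above your value.
$6422.9: inside the interval → strictly worse (loss $3383.8).
$13039.4: inside the interval → strictly worse (loss $10000.3).
$8662.4: inside the interval → strictly worse (loss $5623.3).
$7486.2: inside the interval → strictly worse (loss $4447.1).
$10931.8: inside the interval → strictly worse (loss $7892.7).
$8903.9: inside the interval → strictly worse (loss $5864.8).
Count: 6.

6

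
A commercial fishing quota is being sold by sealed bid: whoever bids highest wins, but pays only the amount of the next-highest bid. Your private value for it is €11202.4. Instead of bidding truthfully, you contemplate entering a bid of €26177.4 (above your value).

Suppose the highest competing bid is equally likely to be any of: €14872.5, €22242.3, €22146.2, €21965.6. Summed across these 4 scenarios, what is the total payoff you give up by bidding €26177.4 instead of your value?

The deviation costs you only when the competing bid falls strictly between €11202.4 and €26177.4; elsewhere both bids give the same outcome.
€14872.5: truthful payoff €0, deviation payoff −€3670.1 → loss €3670.1.
€22242.3: truthful payoff €0, deviation payoff −€11039.9 → loss €11039.9.
€22146.2: truthful payoff €0, deviation payoff −€10943.8 → loss €10943.8.
€21965.6: truthful payoff €0, deviation payoff −€10763.2 → loss €10763.2.
Total loss = €3670.1 + €11039.9 + €10943.8 + €10763.2 = €36417.

€36417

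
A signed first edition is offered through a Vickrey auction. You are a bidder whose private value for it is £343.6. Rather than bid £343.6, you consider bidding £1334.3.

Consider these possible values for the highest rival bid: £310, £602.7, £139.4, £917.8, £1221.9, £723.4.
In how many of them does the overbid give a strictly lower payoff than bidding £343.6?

The deviation hurts exactly when the highest competing bid lies strictly between £343.6 and £1334.3 — overbidding then wins at a price above your value.
£310: below both → same outcome either way.
£602.7: inside the interval → strictly worse (loss £259.1).
£139.4: below both → same outcome either way.
£917.8: inside the interval → strictly worse (loss £574.2).
£1221.9: inside the interval → strictly worse (loss £878.3).
£723.4: inside the interval → strictly worse (loss £379.8).
Count: 4.

4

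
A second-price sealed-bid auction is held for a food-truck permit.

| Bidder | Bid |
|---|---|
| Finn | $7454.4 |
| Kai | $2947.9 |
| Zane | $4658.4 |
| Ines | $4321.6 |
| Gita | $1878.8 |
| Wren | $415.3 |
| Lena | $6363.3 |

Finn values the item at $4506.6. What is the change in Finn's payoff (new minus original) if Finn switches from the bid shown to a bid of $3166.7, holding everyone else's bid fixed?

The highest bid among the other bidders is $6363.3; Finn's bid doesn't change that.
Original bid $7454.4: Finn is highest, pays the top rival bid $6363.3; payoff $4506.6 − $6363.3 = −$1856.7.
Alternative bid $3166.7: Finn is not highest (top rival bid is $6363.3); payoff $0.
Change in payoff = $0 − (−$1856.7) = $1856.7.

$1856.7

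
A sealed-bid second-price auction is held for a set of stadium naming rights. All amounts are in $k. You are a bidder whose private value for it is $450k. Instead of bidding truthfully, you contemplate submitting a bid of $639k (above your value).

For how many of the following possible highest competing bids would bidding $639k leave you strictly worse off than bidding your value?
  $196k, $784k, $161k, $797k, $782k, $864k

The deviation hurts exactly when the highest competing bid lies strictly between $450k and $639k — overbidding then wins at a price above your value.
$196k: below both → same outcome either way.
$784k: above both → same outcome either way.
$161k: below both → same outcome either way.
$797k: above both → same outcome either way.
$782k: above both → same outcome either way.
$864k: above both → same outcome either way.
Count: 0.

0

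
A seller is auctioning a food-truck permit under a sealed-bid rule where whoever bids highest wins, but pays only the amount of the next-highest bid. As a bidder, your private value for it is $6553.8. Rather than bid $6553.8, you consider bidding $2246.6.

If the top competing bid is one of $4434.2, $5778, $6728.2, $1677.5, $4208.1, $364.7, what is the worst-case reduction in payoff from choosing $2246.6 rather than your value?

$4434.2: truthful gives $2119.6, deviation gives $0 → loss $2119.6.
$5778: truthful gives $775.8, deviation gives $0 → loss $775.8.
$6728.2: same outcome either way → loss $0.
$1677.5: same outcome either way → loss $0.
$4208.1: truthful gives $2345.7, deviation gives $0 → loss $2345.7.
$364.7: same outcome either way → loss $0.
Maximum loss: $2345.7.

$2345.7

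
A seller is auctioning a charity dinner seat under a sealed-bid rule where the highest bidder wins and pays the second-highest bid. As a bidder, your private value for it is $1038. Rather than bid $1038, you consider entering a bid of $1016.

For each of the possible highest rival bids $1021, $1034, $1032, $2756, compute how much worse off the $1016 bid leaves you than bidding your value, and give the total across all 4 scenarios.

The deviation costs you only when the competing bid falls strictly between $1016 and $1038; elsewhere both bids give the same outcome.
$1021: truthful payoff $17, deviation payoff $0 → loss $17.
$1034: truthful payoff $4, deviation payoff $0 → loss $4.
$1032: truthful payoff $6, deviation payoff $0 → loss $6.
$2756: outcomes coincide → loss $0.
Total loss = $17 + $4 + $6 = $27.
Because the price is fixed by the runner-up's bid, deviating from your value can only change a good outcome into a bad one — never the reverse.

$27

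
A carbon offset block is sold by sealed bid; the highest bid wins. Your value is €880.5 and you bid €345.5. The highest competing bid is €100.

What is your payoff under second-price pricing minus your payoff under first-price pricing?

€245.5

You have the highest bid, so you win under either rule.
Second-price: pay €100 → payoff €780.5.
First-price: pay your own bid €345.5 → payoff €535.
Difference = €780.5 − (€535) = €245.5.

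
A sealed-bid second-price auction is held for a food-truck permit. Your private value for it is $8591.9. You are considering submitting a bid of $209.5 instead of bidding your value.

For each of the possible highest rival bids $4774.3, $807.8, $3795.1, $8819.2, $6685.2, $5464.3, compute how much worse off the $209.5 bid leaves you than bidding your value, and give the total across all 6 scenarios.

The deviation costs you only when the competing bid falls strictly between $209.5 and $8591.9; elsewhere both bids give the same outcome.
$4774.3: truthful payoff $3817.6, deviation payoff $0 → loss $3817.6.
$807.8: truthful payoff $7784.1, deviation payoff $0 → loss $7784.1.
$3795.1: truthful payoff $4796.8, deviation payoff $0 → loss $4796.8.
$8819.2: outcomes coincide → loss $0.
$6685.2: truthful payoff $1906.7, deviation payoff $0 → loss $1906.7.
$5464.3: truthful payoff $3127.6, deviation payoff $0 → loss $3127.6.
Total loss = $3817.6 + $7784.1 + $4796.8 + $1906.7 + $3127.6 = $21432.8.

$21432.8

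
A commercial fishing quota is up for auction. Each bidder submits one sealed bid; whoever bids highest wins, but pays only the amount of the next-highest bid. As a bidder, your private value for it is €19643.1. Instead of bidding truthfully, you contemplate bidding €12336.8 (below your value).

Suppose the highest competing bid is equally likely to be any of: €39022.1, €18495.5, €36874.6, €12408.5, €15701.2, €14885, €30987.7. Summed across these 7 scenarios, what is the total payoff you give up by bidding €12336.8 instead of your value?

The deviation costs you only when the competing bid falls strictly between €12336.8 and €19643.1; elsewhere both bids give the same outcome.
€39022.1: outcomes coincide → loss €0.
€18495.5: truthful payoff €1147.6, deviation payoff €0 → loss €1147.6.
€36874.6: outcomes coincide → loss €0.
€12408.5: truthful payoff €7234.6, deviation payoff €0 → loss €7234.6.
€15701.2: truthful payoff €3941.9, deviation payoff €0 → loss €3941.9.
€14885: truthful payoff €4758.1, deviation payoff €0 → loss €4758.1.
€30987.7: outcomes coincide → loss €0.
Total loss = €1147.6 + €7234.6 + €3941.9 + €4758.1 = €17082.2.
In a second-price auction your bid sets only whether you win, not what you pay, so bidding your true value is weakly dominant.

€17082.2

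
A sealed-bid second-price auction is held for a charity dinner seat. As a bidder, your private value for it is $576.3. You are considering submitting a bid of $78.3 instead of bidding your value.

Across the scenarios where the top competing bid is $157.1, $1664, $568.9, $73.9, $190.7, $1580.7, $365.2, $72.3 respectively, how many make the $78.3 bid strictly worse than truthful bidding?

4

The deviation hurts exactly when the highest competing bid lies strictly between $78.3 and $576.3 — underbidding then forfeits a profitable win.
$157.1: inside the interval → strictly worse (loss $419.2).
$1664: above both → same outcome either way.
$568.9: inside the interval → strictly worse (loss $7.4).
$73.9: below both → same outcome either way.
$190.7: inside the interval → strictly worse (loss $385.6).
$1580.7: above both → same outcome either way.
$365.2: inside the interval → strictly worse (loss $211.1).
$72.3: below both → same outcome either way.
Count: 4.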